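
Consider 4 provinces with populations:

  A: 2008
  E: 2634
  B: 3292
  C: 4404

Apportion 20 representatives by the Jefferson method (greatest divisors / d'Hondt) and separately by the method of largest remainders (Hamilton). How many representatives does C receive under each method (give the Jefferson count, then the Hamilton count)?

8 and 7

Jefferson: A 3, E 4, B 5, C 8.
Hamilton: A 3, E 4, B 6, C 7.
C gets 8 under Jefferson and 7 under Hamilton.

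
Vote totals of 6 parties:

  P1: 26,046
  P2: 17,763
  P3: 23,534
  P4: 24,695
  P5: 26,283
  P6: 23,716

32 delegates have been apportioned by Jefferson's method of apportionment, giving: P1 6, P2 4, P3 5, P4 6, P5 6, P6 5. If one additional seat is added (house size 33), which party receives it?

P6

Priority for the next seat is population ÷ (current seats + 1).
Priorities: P1 3720.857, P2 3552.600, P3 3922.333, P4 3527.857, P5 3754.714, P6 3952.667.
Highest priority: P6.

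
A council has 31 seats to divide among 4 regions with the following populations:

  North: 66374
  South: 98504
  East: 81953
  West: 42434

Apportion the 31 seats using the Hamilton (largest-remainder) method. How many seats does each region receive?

North=7, South=11, East=9, West=4

Standard divisor: 289265 ÷ 31 ≈ 9331.129.
Standard quotas: North 7.1132, South 10.5565, East 8.7828, West 4.5476.
Lower quotas: North 7, South 10, East 8, West 4 (sum 29, leaving 2 seats).
Remainders in descending order: East 0.7828, South 0.5565, West 0.5476, North 0.1132.
The surplus seats go to East, South.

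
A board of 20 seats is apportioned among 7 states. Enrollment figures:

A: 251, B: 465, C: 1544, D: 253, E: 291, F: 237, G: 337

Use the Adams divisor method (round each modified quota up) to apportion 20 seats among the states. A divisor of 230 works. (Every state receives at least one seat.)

With modified divisor 230: modified quotas A 1.091, B 2.022, C 6.713, D 1.100, E 1.265, F 1.030, G 1.465.
Rounding up: A 2, B 3, C 7, D 2, E 2, F 2, G 2 (total 20).

A 2, B 3, C 7, D 2, E 2, F 2, G 2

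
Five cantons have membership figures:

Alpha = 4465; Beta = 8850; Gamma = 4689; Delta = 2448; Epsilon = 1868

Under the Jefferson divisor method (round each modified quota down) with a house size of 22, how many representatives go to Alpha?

Standard divisor 22320/22 ≈ 1014.545; standard quotas: Alpha 4.401, Beta 8.723, Gamma 4.622, Delta 2.413, Epsilon 1.841.
Rounding down gives 4, 8, 4, 2, 1 = 19 seats, so the divisor must be adjusted.
With modified divisor 900: modified quotas Alpha 4.961, Beta 9.833, Gamma 5.210, Delta 2.720, Epsilon 2.076.
Rounding down: Alpha 4, Beta 9, Gamma 5, Delta 2, Epsilon 2 (total 22).
Alpha receives 4.

4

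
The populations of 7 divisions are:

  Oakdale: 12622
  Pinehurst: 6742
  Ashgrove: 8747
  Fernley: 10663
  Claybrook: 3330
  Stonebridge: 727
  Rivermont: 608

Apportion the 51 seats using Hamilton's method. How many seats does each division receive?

Standard divisor: 43439 ÷ 51 ≈ 851.745.
Standard quotas: Oakdale 14.8190, Pinehurst 7.9155, Ashgrove 10.2695, Fernley 12.5190, Claybrook 3.9096, Stonebridge 0.8535, Rivermont 0.7138.
Lower quotas: Oakdale 14, Pinehurst 7, Ashgrove 10, Fernley 12, Claybrook 3, Stonebridge 0, Rivermont 0 (sum 46, leaving 5 seats).
Remainders in descending order: Pinehurst 0.9155, Claybrook 0.9096, Stonebridge 0.8535, Oakdale 0.8190, Rivermont 0.7138, Fernley 0.5190, Ashgrove 0.2695.
The surplus seats go to Pinehurst, Claybrook, Stonebridge, Oakdale, Rivermont.

Oakdale 15; Pinehurst 8; Ashgrove 10; Fernley 12; Claybrook 4; Stonebridge 1; Rivermont 1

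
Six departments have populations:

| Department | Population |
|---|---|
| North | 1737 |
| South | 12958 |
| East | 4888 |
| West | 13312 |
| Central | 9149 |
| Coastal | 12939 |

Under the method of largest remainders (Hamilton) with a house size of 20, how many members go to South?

Standard divisor: 54983 ÷ 20 ≈ 2749.15.
Standard quotas: North 0.6318, South 4.7135, East 1.7780, West 4.8422, Central 3.3279, Coastal 4.7065.
Lower quotas: North 0, South 4, East 1, West 4, Central 3, Coastal 4 (sum 16, leaving 4 seats).
Remainders in descending order: West 0.8422, East 0.7780, South 0.7135, Coastal 0.7065, North 0.6318, Central 0.3279.
Largest remainders: West, East, South, Coastal receive the extra seats.
South receives 5.

5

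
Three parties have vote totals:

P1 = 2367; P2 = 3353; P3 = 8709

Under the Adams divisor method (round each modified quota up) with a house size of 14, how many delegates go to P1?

3

Standard divisor 14429/14 ≈ 1030.643; standard quotas: P1 2.297, P2 3.253, P3 8.450.
Rounding up gives 3, 4, 9 = 16 seats, so the divisor must be adjusted.
With modified divisor 1150: modified quotas P1 2.058, P2 2.916, P3 7.573.
Rounding up: P1 3, P2 3, P3 8 (total 14).
P1 receives 3.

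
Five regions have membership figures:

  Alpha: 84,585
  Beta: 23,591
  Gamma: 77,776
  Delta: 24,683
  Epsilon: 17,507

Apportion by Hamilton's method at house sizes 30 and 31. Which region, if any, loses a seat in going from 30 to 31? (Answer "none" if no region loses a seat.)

Epsilon

At 30 seats: Alpha 11, Beta 3, Gamma 10, Delta 3, Epsilon 3.
At 31 seats: Alpha 12, Beta 3, Gamma 11, Delta 3, Epsilon 2.
Epsilon drops from 3 to 2.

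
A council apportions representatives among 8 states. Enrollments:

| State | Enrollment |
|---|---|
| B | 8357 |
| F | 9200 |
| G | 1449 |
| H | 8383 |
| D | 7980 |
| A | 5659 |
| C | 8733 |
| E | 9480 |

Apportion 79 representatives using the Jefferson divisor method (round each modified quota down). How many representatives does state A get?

7

Standard divisor 59241/79 ≈ 749.886; standard quotas: B 11.144, F 12.269, G 1.932, H 11.179, D 10.642, A 7.546, C 11.646, E 12.642.
Rounding down gives 11, 12, 1, 11, 10, 7, 11, 12 = 75 seats, so the divisor must be adjusted.
With modified divisor 716: modified quotas B 11.672, F 12.849, G 2.024, H 11.708, D 11.145, A 7.904, C 12.197, E 13.240.
Rounding down: B 11, F 12, G 2, H 11, D 11, A 7, C 12, E 13 (total 79).
A receives 7.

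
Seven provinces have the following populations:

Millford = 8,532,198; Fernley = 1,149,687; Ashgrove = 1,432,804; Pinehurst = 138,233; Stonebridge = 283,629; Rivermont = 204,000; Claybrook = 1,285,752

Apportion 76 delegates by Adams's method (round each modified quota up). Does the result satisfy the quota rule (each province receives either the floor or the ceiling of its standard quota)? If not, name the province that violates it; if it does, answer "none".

Millford

Standard quotas: Millford 49.780, Fernley 6.708, Ashgrove 8.359, Pinehurst 0.806, Stonebridge 1.655, Rivermont 1.190, Claybrook 7.502.
Adams allocation: Millford 48, Fernley 7, Ashgrove 8, Pinehurst 1, Stonebridge 2, Rivermont 2, Claybrook 8.
Millford has quota 49.780 (lower 49, upper 50) but receives 48 — outside the quota interval.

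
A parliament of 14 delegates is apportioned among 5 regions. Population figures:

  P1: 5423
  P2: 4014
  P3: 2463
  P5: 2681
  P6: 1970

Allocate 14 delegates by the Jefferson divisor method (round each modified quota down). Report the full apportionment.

Standard divisor 16551/14 ≈ 1182.214; standard quotas: P1 4.587, P2 3.395, P3 2.083, P5 2.268, P6 1.666.
Rounding down gives 4, 3, 2, 2, 1 = 12 seats, so the divisor must be adjusted.
With modified divisor 997.95: modified quotas P1 5.434, P2 4.022, P3 2.468, P5 2.687, P6 1.974.
Rounding down: P1 5, P2 4, P3 2, P5 2, P6 1 (total 14).

P1: 5, P2: 4, P3: 2, P5: 2, P6: 1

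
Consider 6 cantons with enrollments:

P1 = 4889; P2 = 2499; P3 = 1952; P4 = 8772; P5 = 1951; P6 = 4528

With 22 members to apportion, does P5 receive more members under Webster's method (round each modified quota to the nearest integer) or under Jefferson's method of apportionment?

Webster: P1 4, P2 2, P3 2, P4 8, P5 2, P6 4.
Jefferson: P1 5, P2 2, P3 2, P4 8, P5 1, P6 4.
P5 gets 2 under Webster and 1 under Jefferson.

Webster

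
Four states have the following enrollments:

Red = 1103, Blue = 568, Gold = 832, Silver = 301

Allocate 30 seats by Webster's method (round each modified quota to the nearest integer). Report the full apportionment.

Standard divisor 2804/30 ≈ 93.467; standard quotas: Red 11.801, Blue 6.077, Gold 8.902, Silver 3.220.
Rounding to the nearest integer gives Red 12, Blue 6, Gold 9, Silver 3 — total 30, matching the house size, so no adjustment is needed.

Red 12, Blue 6, Gold 9, Silver 3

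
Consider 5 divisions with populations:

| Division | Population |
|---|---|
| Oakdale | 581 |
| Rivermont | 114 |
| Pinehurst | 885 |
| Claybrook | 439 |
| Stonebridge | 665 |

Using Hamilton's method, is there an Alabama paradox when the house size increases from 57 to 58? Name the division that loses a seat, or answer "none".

At 57 seats: Oakdale 12, Rivermont 3, Pinehurst 19, Claybrook 9, Stonebridge 14.
At 58 seats: Oakdale 13, Rivermont 2, Pinehurst 19, Claybrook 10, Stonebridge 14.
Rivermont drops from 3 to 2.

Rivermont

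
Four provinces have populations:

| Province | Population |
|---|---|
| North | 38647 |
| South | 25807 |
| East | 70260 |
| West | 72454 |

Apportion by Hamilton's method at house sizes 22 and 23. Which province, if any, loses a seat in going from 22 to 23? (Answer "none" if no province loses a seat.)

At 22 seats: North 4, South 3, East 7, West 8.
At 23 seats: North 4, South 3, East 8, West 8.
No province's allocation decreased.

none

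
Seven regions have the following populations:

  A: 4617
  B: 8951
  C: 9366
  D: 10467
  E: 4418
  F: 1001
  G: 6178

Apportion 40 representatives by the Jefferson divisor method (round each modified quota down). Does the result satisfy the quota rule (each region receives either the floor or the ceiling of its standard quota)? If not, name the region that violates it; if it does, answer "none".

none

Standard quotas: A 4.104, B 7.957, C 8.326, D 9.304, E 3.927, F 0.890, G 5.492.
Jefferson allocation: A 4, B 8, C 9, D 10, E 4, F 0, G 5.
Every allocation lies between the lower and upper quota.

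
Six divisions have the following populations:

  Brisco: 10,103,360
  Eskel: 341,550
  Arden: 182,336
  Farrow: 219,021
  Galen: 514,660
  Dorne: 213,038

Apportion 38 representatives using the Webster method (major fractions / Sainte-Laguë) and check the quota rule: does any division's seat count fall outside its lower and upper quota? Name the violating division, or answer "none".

Brisco

Standard quotas: Brisco 33.172, Eskel 1.121, Arden 0.599, Farrow 0.719, Galen 1.690, Dorne 0.699.
Webster allocation: Brisco 32, Eskel 1, Arden 1, Farrow 1, Galen 2, Dorne 1.
Brisco has quota 33.172 (lower 33, upper 34) but receives 32 — outside the quota interval.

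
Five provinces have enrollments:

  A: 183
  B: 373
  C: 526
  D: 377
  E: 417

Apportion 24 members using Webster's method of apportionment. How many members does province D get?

5

Standard divisor 1876/24 ≈ 78.167; standard quotas: A 2.341, B 4.772, C 6.729, D 4.823, E 5.335.
Rounding to the nearest integer gives A 2, B 5, C 7, D 5, E 5 — total 24, matching the house size, so no adjustment is needed.
D receives 5.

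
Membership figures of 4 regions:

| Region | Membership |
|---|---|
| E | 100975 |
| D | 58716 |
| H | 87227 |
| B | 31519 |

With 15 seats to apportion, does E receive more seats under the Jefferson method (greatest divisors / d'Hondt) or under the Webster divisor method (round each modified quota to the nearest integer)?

Jefferson

Jefferson: E 6, D 3, H 5, B 1.
Webster: E 5, D 3, H 5, B 2.
E gets 6 under Jefferson and 5 under Webster.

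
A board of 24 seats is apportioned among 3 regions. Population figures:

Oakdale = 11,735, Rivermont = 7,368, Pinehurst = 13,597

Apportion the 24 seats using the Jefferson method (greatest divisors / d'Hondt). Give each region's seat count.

Oakdale: 9, Rivermont: 5, Pinehurst: 10

Standard divisor 32700/24 ≈ 1362.5; standard quotas: Oakdale 8.613, Rivermont 5.408, Pinehurst 9.979.
Rounding down gives 8, 5, 9 = 22 seats, so the divisor must be adjusted.
With modified divisor 1300: modified quotas Oakdale 9.027, Rivermont 5.668, Pinehurst 10.459.
Rounding down: Oakdale 9, Rivermont 5, Pinehurst 10 (total 24).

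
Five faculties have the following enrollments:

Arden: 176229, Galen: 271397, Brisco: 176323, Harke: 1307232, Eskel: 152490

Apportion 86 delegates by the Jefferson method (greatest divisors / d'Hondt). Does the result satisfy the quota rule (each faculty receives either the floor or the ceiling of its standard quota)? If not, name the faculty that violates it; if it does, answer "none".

Standard quotas: Arden 7.274, Galen 11.201, Brisco 7.277, Harke 53.954, Eskel 6.294.
Jefferson allocation: Arden 7, Galen 11, Brisco 7, Harke 55, Eskel 6.
Harke has quota 53.954 (lower 53, upper 54) but receives 55 — outside the quota interval.

Harke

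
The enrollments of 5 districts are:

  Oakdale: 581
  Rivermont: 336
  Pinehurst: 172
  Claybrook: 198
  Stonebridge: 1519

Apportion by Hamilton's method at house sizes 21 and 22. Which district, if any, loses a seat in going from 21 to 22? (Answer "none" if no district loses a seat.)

Claybrook

At 21 seats: Oakdale 4, Rivermont 3, Pinehurst 1, Claybrook 2, Stonebridge 11.
At 22 seats: Oakdale 5, Rivermont 3, Pinehurst 1, Claybrook 1, Stonebridge 12.
Claybrook drops from 2 to 1.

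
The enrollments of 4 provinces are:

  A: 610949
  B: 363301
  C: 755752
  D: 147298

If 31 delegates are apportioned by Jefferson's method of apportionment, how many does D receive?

2

Standard divisor 1877300/31 ≈ 60558.065; standard quotas: A 10.089, B 5.999, C 12.480, D 2.432.
Rounding down gives 10, 5, 12, 2 = 29 seats, so the divisor must be adjusted.
With modified divisor 56800: modified quotas A 10.756, B 6.396, C 13.305, D 2.593.
Rounding down: A 10, B 6, C 13, D 2 (total 31).
D receives 2.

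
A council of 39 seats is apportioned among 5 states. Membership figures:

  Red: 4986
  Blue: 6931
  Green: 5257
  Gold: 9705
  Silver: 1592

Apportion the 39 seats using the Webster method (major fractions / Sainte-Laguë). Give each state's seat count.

Red=7, Blue=10, Green=7, Gold=13, Silver=2

Standard divisor 28471/39 ≈ 730.026; standard quotas: Red 6.830, Blue 9.494, Green 7.201, Gold 13.294, Silver 2.181.
Rounding to the nearest integer gives 7, 9, 7, 13, 2 = 38 seats, so the divisor must be adjusted.
With modified divisor 720: modified quotas Red 6.925, Blue 9.626, Green 7.301, Gold 13.479, Silver 2.211.
Rounding to the nearest integer: Red 7, Blue 10, Green 7, Gold 13, Silver 2 (total 39).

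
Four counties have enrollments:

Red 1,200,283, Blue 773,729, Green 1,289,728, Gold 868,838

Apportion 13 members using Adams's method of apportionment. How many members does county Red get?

4

Standard divisor 4132578/13 ≈ 317890.615; standard quotas: Red 3.776, Blue 2.434, Green 4.057, Gold 2.733.
Rounding up gives 4, 3, 5, 3 = 15 seats, so the divisor must be adjusted.
With modified divisor 393500: modified quotas Red 3.050, Blue 1.966, Green 3.278, Gold 2.208.
Rounding up: Red 4, Blue 2, Green 4, Gold 3 (total 13).
Red receives 4.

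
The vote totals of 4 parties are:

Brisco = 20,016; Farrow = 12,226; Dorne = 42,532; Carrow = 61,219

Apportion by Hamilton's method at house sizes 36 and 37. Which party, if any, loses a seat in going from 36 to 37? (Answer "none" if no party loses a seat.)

Brisco

At 36 seats: Brisco 6, Farrow 3, Dorne 11, Carrow 16.
At 37 seats: Brisco 5, Farrow 3, Dorne 12, Carrow 17.
Brisco drops from 6 to 5.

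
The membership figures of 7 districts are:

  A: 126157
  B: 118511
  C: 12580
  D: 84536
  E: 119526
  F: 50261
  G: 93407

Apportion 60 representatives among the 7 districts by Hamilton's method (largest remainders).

A: 13; B: 12; C: 1; D: 8; E: 12; F: 5; G: 9

Standard divisor: 604978 ÷ 60 ≈ 10082.967.
Standard quotas: A 12.5119, B 11.7536, C 1.2476, D 8.3840, E 11.8542, F 4.9847, G 9.2638.
Lower quotas: A 12, B 11, C 1, D 8, E 11, F 4, G 9 (sum 56, leaving 4 seats).
Remainders in descending order: F 0.9847, E 0.8542, B 0.7536, A 0.5119, D 0.3840, G 0.2638, C 0.2476.
The surplus seats go to F, E, B, A.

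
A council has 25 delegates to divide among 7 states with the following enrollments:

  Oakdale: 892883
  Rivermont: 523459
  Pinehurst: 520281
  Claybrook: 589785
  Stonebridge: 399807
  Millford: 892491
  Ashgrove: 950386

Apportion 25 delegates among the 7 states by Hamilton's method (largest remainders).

Oakdale=5, Rivermont=3, Pinehurst=3, Claybrook=3, Stonebridge=2, Millford=4, Ashgrove=5

Standard divisor: 4769092 ÷ 25 ≈ 190763.68.
Standard quotas: Oakdale 4.6806, Rivermont 2.7440, Pinehurst 2.7274, Claybrook 3.0917, Stonebridge 2.0958, Millford 4.6785, Ashgrove 4.9820.
Lower quotas: Oakdale 4, Rivermont 2, Pinehurst 2, Claybrook 3, Stonebridge 2, Millford 4, Ashgrove 4 (sum 21, leaving 4 seats).
Remainders in descending order: Ashgrove 0.9820, Rivermont 0.7440, Pinehurst 0.7274, Oakdale 0.6806, Millford 0.6785, Stonebridge 0.0958, Claybrook 0.0917.
The surplus seats go to Ashgrove, Rivermont, Pinehurst, Oakdale.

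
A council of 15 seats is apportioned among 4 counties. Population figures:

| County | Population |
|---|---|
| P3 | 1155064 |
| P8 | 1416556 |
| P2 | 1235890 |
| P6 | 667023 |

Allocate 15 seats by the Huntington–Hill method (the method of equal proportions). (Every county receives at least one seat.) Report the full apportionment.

With divisor 296552: modified quotas P3 3.895, P8 4.777, P2 4.168, P6 2.249.
Geometric-mean thresholds: P3 √(3·4)=3.464, P8 √(4·5)=4.472, P2 √(4·5)=4.472, P6 √(2·3)=2.449.
Each quota rounded against its threshold gives P3 4, P8 5, P2 4, P6 2 (total 15).

P3 4; P8 5; P2 4; P6 2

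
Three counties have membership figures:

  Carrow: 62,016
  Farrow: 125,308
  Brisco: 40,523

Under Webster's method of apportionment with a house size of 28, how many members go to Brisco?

5

Standard divisor 227847/28 ≈ 8137.393; standard quotas: Carrow 7.621, Farrow 15.399, Brisco 4.980.
Rounding to the nearest integer gives Carrow 8, Farrow 15, Brisco 5 — total 28, matching the house size, so no adjustment is needed.
Brisco receives 5.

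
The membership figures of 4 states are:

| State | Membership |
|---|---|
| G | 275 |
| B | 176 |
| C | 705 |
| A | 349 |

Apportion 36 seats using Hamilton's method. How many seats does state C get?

17

The standard divisor is 1505/36 ≈ 41.806.
Standard quotas: G 6.578, B 4.210, C 16.864, A 8.348.
Lower quotas: G 6, B 4, C 16, A 8 (sum 34, leaving 2 seats).
Remainders in descending order: C 0.864, G 0.578, A 0.348, B 0.210.
The surplus seats go to C, G.
C receives 17.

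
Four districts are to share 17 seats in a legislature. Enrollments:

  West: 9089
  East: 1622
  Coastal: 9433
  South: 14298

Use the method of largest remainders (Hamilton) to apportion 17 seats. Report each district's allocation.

West 4; East 1; Coastal 5; South 7

Standard divisor: 34442 ÷ 17 = 2026.
Standard quotas: West 4.4862, East 0.8006, Coastal 4.6560, South 7.0573.
Lower quotas: West 4, East 0, Coastal 4, South 7 (sum 15, leaving 2 seats).
Remainders in descending order: East 0.8006, Coastal 0.6560, West 0.4862, South 0.0573.
The surplus seats go to East, Coastal.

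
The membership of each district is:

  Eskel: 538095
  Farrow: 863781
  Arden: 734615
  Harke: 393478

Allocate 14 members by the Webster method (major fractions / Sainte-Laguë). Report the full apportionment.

Eskel=3, Farrow=5, Arden=4, Harke=2

Standard divisor 2529969/14 ≈ 180712.071; standard quotas: Eskel 2.978, Farrow 4.780, Arden 4.065, Harke 2.177.
Rounding to the nearest integer gives Eskel 3, Farrow 5, Arden 4, Harke 2 — total 14, matching the house size, so no adjustment is needed.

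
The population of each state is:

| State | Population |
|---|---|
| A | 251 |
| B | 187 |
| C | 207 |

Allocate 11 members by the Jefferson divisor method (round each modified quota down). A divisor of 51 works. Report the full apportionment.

A=4, B=3, C=4

With modified divisor 51: modified quotas A 4.922, B 3.667, C 4.059.
Rounding down: A 4, B 3, C 4 (total 11).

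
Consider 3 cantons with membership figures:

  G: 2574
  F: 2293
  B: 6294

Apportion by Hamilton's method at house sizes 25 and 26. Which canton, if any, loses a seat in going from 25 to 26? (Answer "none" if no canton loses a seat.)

none

At 25 seats: G 6, F 5, B 14.
At 26 seats: G 6, F 5, B 15.
No canton's allocation decreased.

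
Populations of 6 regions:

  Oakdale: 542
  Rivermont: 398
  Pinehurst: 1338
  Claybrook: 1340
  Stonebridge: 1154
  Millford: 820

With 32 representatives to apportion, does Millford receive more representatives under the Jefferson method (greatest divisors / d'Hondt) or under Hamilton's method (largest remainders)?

Jefferson: Oakdale 3, Rivermont 2, Pinehurst 8, Claybrook 8, Stonebridge 7, Millford 4.
Hamilton: Oakdale 3, Rivermont 2, Pinehurst 8, Claybrook 8, Stonebridge 6, Millford 5.
Millford gets 4 under Jefferson and 5 under Hamilton.

Hamilton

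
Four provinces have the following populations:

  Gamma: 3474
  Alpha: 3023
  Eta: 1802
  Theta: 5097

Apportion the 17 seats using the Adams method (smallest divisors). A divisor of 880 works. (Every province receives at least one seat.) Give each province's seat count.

Gamma 4; Alpha 4; Eta 3; Theta 6

With modified divisor 880: modified quotas Gamma 3.948, Alpha 3.435, Eta 2.048, Theta 5.792.
Rounding up: Gamma 4, Alpha 4, Eta 3, Theta 6 (total 17).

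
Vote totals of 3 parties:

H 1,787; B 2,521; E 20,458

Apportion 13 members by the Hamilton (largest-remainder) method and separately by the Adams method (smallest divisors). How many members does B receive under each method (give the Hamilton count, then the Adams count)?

Hamilton: H 1, B 1, E 11.
Adams: H 1, B 2, E 10.
B gets 1 under Hamilton and 2 under Adams.

1 and 2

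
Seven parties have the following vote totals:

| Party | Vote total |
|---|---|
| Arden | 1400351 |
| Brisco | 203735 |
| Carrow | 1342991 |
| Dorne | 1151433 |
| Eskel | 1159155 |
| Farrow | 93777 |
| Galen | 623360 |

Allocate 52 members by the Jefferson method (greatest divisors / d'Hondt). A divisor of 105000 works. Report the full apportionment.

With modified divisor 105000: modified quotas Arden 13.337, Brisco 1.940, Carrow 12.790, Dorne 10.966, Eskel 11.040, Farrow 0.893, Galen 5.937.
Rounding down: Arden 13, Brisco 1, Carrow 12, Dorne 10, Eskel 11, Farrow 0, Galen 5 (total 52).

Arden 13, Brisco 1, Carrow 12, Dorne 10, Eskel 11, Farrow 0, Galen 5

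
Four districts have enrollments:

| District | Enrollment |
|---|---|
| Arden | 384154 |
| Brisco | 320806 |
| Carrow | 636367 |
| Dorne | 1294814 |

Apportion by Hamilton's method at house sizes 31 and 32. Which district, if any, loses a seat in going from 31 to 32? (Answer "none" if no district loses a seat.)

Arden

At 31 seats: Arden 5, Brisco 4, Carrow 7, Dorne 15.
At 32 seats: Arden 4, Brisco 4, Carrow 8, Dorne 16.
Arden drops from 5 to 4.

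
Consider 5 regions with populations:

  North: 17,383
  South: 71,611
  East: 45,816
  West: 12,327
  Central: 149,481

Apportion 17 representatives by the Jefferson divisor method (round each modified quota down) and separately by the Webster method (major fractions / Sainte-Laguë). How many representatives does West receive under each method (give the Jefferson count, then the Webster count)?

Jefferson: North 1, South 4, East 3, West 0, Central 9.
Webster: North 1, South 4, East 3, West 1, Central 8.
West gets 0 under Jefferson and 1 under Webster.

0 and 1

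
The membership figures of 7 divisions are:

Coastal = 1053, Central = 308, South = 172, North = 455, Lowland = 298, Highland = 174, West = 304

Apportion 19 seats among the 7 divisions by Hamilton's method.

Coastal 8, Central 2, South 1, North 3, Lowland 2, Highland 1, West 2

The standard divisor is 2764/19 ≈ 145.474.
Standard quotas: Coastal 7.238, Central 2.117, South 1.182, North 3.128, Lowland 2.048, Highland 1.196, West 2.090.
Lower quotas: Coastal 7, Central 2, South 1, North 3, Lowland 2, Highland 1, West 2 (sum 18, leaving 1 seat).
Remainders in descending order: Coastal 0.238, Highland 0.196, South 0.182, North 0.128, Central 0.117, West 0.090, Lowland 0.048.
Largest remainder: Coastal receives the extra seat.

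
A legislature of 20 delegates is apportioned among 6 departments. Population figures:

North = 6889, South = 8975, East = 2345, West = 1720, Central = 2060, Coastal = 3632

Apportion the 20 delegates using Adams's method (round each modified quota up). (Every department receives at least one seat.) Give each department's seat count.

North: 5, South: 6, East: 2, West: 2, Central: 2, Coastal: 3

Standard divisor 25621/20 ≈ 1281.05; standard quotas: North 5.378, South 7.006, East 1.831, West 1.343, Central 1.608, Coastal 2.835.
Rounding up gives 6, 8, 2, 2, 2, 3 = 23 seats, so the divisor must be adjusted.
With modified divisor 1600: modified quotas North 4.306, South 5.609, East 1.466, West 1.075, Central 1.288, Coastal 2.270.
Rounding up: North 5, South 6, East 2, West 2, Central 2, Coastal 3 (total 20).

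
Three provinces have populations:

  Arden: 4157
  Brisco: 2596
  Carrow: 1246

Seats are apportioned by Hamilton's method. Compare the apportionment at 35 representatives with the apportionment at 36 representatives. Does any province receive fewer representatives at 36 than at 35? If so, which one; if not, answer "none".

At 35 seats: Arden 18, Brisco 11, Carrow 6.
At 36 seats: Arden 19, Brisco 12, Carrow 5.
Carrow drops from 6 to 5.

Carrow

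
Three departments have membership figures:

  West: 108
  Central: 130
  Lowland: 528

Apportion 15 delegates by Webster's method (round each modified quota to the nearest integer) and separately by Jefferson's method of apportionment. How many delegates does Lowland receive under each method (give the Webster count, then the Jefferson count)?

10 and 11

Webster: West 2, Central 3, Lowland 10.
Jefferson: West 2, Central 2, Lowland 11.
Lowland gets 10 under Webster and 11 under Jefferson.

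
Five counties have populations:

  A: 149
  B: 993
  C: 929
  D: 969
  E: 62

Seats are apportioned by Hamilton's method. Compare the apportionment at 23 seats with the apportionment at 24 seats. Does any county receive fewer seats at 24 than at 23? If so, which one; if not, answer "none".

E

At 23 seats: A 1, B 7, C 7, D 7, E 1.
At 24 seats: A 1, B 8, C 7, D 8, E 0.
E drops from 1 to 0.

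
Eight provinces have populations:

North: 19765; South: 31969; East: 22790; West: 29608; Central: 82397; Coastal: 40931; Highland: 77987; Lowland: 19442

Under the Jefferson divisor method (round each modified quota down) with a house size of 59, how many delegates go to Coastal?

7

Standard divisor 324889/59 ≈ 5506.593; standard quotas: North 3.589, South 5.806, East 4.139, West 5.377, Central 14.963, Coastal 7.433, Highland 14.162, Lowland 3.531.
Rounding down gives 3, 5, 4, 5, 14, 7, 14, 3 = 55 seats, so the divisor must be adjusted.
With modified divisor 5130: modified quotas North 3.853, South 6.232, East 4.442, West 5.772, Central 16.062, Coastal 7.979, Highland 15.202, Lowland 3.790.
Rounding down: North 3, South 6, East 4, West 5, Central 16, Coastal 7, Highland 15, Lowland 3 (total 59).
Coastal receives 7.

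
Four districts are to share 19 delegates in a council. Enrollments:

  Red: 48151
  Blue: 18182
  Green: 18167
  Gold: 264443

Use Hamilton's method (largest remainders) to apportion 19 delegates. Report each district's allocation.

Standard divisor: 348943 ÷ 19 ≈ 18365.421.
Standard quotas: Red 2.6218, Blue 0.9900, Green 0.9892, Gold 14.3990.
Lower quotas: Red 2, Blue 0, Green 0, Gold 14 (sum 16, leaving 3 seats).
Remainders in descending order: Blue 0.9900, Green 0.9892, Red 0.6218, Gold 0.3990.
The surplus seats go to Blue, Green, Red.

Red: 3; Blue: 1; Green: 1; Gold: 14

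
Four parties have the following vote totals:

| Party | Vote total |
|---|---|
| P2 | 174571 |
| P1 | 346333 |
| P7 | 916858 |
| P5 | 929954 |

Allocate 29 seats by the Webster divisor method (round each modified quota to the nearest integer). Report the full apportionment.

P2 2; P1 4; P7 11; P5 12

Standard divisor 2367716/29 ≈ 81645.379; standard quotas: P2 2.138, P1 4.242, P7 11.230, P5 11.390.
Rounding to the nearest integer gives 2, 4, 11, 11 = 28 seats, so the divisor must be adjusted.
With modified divisor 80300: modified quotas P2 2.174, P1 4.313, P7 11.418, P5 11.581.
Rounding to the nearest integer: P2 2, P1 4, P7 11, P5 12 (total 29).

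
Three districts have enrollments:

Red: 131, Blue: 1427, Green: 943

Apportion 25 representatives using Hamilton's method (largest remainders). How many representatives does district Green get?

Total 2501; standard divisor 2501/25 ≈ 100.04.
Standard quotas: Red 1.309, Blue 14.264, Green 9.426.
Lower quotas: Red 1, Blue 14, Green 9 (sum 24, leaving 1 seat).
Remainders in descending order: Green 0.426, Red 0.309, Blue 0.264.
The surplus seat goes to Green.
Green receives 10.

10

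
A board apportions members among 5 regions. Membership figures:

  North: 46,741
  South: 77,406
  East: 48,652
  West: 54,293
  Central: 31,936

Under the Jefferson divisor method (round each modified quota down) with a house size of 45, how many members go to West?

Standard divisor 259028/45 ≈ 5756.178; standard quotas: North 8.120, South 13.447, East 8.452, West 9.432, Central 5.548.
Rounding down gives 8, 13, 8, 9, 5 = 43 seats, so the divisor must be adjusted.
With modified divisor 5418: modified quotas North 8.627, South 14.287, East 8.980, West 10.021, Central 5.894.
Rounding down: North 8, South 14, East 8, West 10, Central 5 (total 45).
West receives 10.

10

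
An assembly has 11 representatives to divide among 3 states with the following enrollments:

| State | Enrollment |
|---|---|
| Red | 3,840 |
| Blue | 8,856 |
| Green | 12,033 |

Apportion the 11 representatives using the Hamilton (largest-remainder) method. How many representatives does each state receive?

Standard divisor: 24729 ÷ 11 ≈ 2248.091.
Standard quotas: Red 1.7081, Blue 3.9393, Green 5.3525.
Lower quotas: Red 1, Blue 3, Green 5 (sum 9, leaving 2 seats).
Remainders in descending order: Blue 0.9393, Red 0.7081, Green 0.3525.
Largest remainders: Blue, Red receive the extra seats.

Red 2; Blue 4; Green 5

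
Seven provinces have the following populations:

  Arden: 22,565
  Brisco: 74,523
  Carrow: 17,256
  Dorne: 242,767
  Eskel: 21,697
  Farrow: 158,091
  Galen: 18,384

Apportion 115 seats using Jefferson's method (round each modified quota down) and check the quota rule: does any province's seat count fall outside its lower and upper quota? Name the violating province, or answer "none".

Standard quotas: Arden 4.673, Brisco 15.434, Carrow 3.574, Dorne 50.277, Eskel 4.493, Farrow 32.741, Galen 3.807.
Jefferson allocation: Arden 4, Brisco 16, Carrow 3, Dorne 52, Eskel 4, Farrow 33, Galen 3.
Dorne has quota 50.277 (lower 50, upper 51) but receives 52 — outside the quota interval.

Dorne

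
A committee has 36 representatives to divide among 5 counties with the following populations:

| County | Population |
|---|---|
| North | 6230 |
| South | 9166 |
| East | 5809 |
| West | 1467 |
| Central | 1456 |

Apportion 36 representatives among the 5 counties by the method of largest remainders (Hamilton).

The standard divisor is 24128/36 ≈ 670.222.
Standard quotas: North 9.2954, South 13.6761, East 8.6673, West 2.1888, Central 2.1724.
Lower quotas: North 9, South 13, East 8, West 2, Central 2 (sum 34, leaving 2 seats).
Remainders in descending order: South 0.6761, East 0.6673, North 0.2954, West 0.1888, Central 0.1724.
The surplus seats go to South, East.

North 9; South 14; East 9; West 2; Central 2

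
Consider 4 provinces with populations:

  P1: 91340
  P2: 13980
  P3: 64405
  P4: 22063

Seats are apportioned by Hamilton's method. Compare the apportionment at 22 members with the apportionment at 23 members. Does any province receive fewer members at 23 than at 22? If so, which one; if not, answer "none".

P4

At 22 seats: P1 10, P2 2, P3 7, P4 3.
At 23 seats: P1 11, P2 2, P3 8, P4 2.
P4 drops from 3 to 2.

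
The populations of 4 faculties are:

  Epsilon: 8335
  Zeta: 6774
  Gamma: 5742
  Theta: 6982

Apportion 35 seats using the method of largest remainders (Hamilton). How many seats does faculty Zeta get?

9

The standard divisor is 27833/35 ≈ 795.229.
Standard quotas: Epsilon 10.4813, Zeta 8.5183, Gamma 7.2206, Theta 8.7799.
Lower quotas: Epsilon 10, Zeta 8, Gamma 7, Theta 8 (sum 33, leaving 2 seats).
Remainders in descending order: Theta 0.7799, Zeta 0.5183, Epsilon 0.4813, Gamma 0.2206.
Largest remainders: Theta, Zeta receive the extra seats.
Zeta receives 9.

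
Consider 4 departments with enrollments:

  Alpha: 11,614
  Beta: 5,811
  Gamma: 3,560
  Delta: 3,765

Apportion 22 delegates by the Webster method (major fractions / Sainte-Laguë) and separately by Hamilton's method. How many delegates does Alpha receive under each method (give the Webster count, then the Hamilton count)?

11 and 10

Webster: Alpha 11, Beta 5, Gamma 3, Delta 3.
Hamilton: Alpha 10, Beta 5, Gamma 3, Delta 4.
Alpha gets 11 under Webster and 10 under Hamilton.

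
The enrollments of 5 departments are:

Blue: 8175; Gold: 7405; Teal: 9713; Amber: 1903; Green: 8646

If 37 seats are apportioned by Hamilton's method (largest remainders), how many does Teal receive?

Total 35842; standard divisor 35842/37 ≈ 968.703.
Standard quotas: Blue 8.4391, Gold 7.6442, Teal 10.0268, Amber 1.9645, Green 8.9253.
Lower quotas: Blue 8, Gold 7, Teal 10, Amber 1, Green 8 (sum 34, leaving 3 seats).
Remainders in descending order: Amber 0.9645, Green 0.9253, Gold 0.6442, Blue 0.4391, Teal 0.0268.
Largest remainders: Amber, Green, Gold receive the extra seats.
Teal receives 10.

10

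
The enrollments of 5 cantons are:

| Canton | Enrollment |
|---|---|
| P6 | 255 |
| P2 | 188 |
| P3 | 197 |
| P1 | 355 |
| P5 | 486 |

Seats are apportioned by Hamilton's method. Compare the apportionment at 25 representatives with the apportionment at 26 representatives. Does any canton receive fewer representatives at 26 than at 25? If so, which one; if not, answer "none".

At 25 seats: P6 4, P2 3, P3 4, P1 6, P5 8.
At 26 seats: P6 5, P2 3, P3 3, P1 6, P5 9.
P3 drops from 4 to 3.

P3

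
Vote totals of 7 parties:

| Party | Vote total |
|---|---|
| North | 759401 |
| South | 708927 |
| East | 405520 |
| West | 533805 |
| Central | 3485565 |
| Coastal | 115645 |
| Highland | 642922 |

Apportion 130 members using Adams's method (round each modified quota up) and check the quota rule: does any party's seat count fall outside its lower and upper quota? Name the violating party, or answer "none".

Central

Standard quotas: North 14.841, South 13.855, East 7.925, West 10.432, Central 68.121, Coastal 2.260, Highland 12.565.
Adams allocation: North 15, South 14, East 8, West 11, Central 66, Coastal 3, Highland 13.
Central has quota 68.121 (lower 68, upper 69) but receives 66 — outside the quota interval.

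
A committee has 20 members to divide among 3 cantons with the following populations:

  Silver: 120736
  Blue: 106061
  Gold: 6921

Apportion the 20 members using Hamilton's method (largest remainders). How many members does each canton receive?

Silver 10, Blue 9, Gold 1

Standard divisor: 233718 ÷ 20 ≈ 11685.9.
Standard quotas: Silver 10.3318, Blue 9.0760, Gold 0.5923.
Lower quotas: Silver 10, Blue 9, Gold 0 (sum 19, leaving 1 seat).
Remainders in descending order: Gold 0.5923, Silver 0.3318, Blue 0.0760.
The surplus seat goes to Gold.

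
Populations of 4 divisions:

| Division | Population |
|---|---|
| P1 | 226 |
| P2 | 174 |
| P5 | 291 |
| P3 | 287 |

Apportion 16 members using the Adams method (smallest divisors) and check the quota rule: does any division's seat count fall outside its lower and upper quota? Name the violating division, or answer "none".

Standard quotas: P1 3.697, P2 2.847, P5 4.761, P3 4.695.
Adams allocation: P1 4, P2 3, P5 5, P3 4.
Every allocation lies between the lower and upper quota.

none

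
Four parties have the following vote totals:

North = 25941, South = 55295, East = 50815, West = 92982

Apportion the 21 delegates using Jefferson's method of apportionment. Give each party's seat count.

Standard divisor 225033/21 ≈ 10715.857; standard quotas: North 2.421, South 5.160, East 4.742, West 8.677.
Rounding down gives 2, 5, 4, 8 = 19 seats, so the divisor must be adjusted.
With modified divisor 9700: modified quotas North 2.674, South 5.701, East 5.239, West 9.586.
Rounding down: North 2, South 5, East 5, West 9 (total 21).

North=2; South=5; East=5; West=9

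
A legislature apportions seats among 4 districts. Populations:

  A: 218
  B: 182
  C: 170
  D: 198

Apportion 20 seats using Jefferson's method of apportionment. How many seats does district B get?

Standard divisor 768/20 ≈ 38.4; standard quotas: A 5.677, B 4.740, C 4.427, D 5.156.
Rounding down gives 5, 4, 4, 5 = 18 seats, so the divisor must be adjusted.
With modified divisor 35: modified quotas A 6.229, B 5.200, C 4.857, D 5.657.
Rounding down: A 6, B 5, C 4, D 5 (total 20).
B receives 5.

5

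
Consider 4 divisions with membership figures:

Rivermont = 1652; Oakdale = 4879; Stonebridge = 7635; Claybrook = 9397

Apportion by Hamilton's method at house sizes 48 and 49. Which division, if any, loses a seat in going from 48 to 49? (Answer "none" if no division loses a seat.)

At 48 seats: Rivermont 3, Oakdale 10, Stonebridge 16, Claybrook 19.
At 49 seats: Rivermont 3, Oakdale 10, Stonebridge 16, Claybrook 20.
No division's allocation decreased.

none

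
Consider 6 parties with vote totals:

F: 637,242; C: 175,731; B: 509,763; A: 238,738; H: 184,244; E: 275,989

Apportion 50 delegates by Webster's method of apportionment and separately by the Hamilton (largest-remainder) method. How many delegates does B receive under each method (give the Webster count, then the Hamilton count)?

Webster: F 16, C 4, B 12, A 6, H 5, E 7.
Hamilton: F 16, C 4, B 13, A 6, H 4, E 7.
B gets 12 under Webster and 13 under Hamilton.

12 and 13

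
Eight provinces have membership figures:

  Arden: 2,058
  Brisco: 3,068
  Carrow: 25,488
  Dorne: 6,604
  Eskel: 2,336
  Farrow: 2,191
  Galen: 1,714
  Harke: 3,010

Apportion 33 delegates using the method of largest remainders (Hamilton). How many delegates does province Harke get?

Total 46469; standard divisor 46469/33 ≈ 1408.152.
Standard quotas: Arden 1.4615, Brisco 2.1787, Carrow 18.1003, Dorne 4.6898, Eskel 1.6589, Farrow 1.5559, Galen 1.2172, Harke 2.1376.
Lower quotas: Arden 1, Brisco 2, Carrow 18, Dorne 4, Eskel 1, Farrow 1, Galen 1, Harke 2 (sum 30, leaving 3 seats).
Remainders in descending order: Dorne 0.6898, Eskel 0.6589, Farrow 0.5559, Arden 0.4615, Galen 0.2172, Brisco 0.1787, Harke 0.1376, Carrow 0.1003.
The surplus seats go to Dorne, Eskel, Farrow.
Harke receives 2.

2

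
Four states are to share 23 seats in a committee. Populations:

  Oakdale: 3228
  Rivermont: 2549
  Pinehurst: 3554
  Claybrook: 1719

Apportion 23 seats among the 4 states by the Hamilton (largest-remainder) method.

Oakdale 7; Rivermont 5; Pinehurst 7; Claybrook 4

Total 11050; standard divisor 11050/23 ≈ 480.435.
Standard quotas: Oakdale 6.719, Rivermont 5.306, Pinehurst 7.397, Claybrook 3.578.
Lower quotas: Oakdale 6, Rivermont 5, Pinehurst 7, Claybrook 3 (sum 21, leaving 2 seats).
Remainders in descending order: Oakdale 0.719, Claybrook 0.578, Pinehurst 0.397, Rivermont 0.306.
The surplus seats go to Oakdale, Claybrook.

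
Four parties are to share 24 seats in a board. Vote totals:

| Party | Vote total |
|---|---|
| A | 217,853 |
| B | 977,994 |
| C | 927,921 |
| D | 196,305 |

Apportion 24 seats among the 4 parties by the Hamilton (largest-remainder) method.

Standard divisor: 2320073 ÷ 24 ≈ 96669.708.
Standard quotas: A 2.2536, B 10.1169, C 9.5989, D 2.0307.
Lower quotas: A 2, B 10, C 9, D 2 (sum 23, leaving 1 seat).
Remainders in descending order: C 0.5989, A 0.2536, B 0.1169, D 0.0307.
The surplus seat goes to C.

A: 2, B: 10, C: 10, D: 2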